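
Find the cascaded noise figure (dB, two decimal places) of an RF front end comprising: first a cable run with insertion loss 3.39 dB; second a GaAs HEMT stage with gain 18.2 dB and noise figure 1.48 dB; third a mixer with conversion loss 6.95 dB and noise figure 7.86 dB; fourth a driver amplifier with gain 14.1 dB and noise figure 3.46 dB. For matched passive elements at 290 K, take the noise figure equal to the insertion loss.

5.36 dB

Convert to linear (a loss of L dB is a gain of −L dB): F_i = 10^(NF_i/10), G_i = 10^(G_i,dB/10)
  Stage 1: F_1 = 10^(3.39/10) = 2.183, G_1 = 10^(−3.39/10) = 0.4581
  Stage 2: F_2 = 10^(1.48/10) = 1.406, G_2 = 10^(18.2/10) = 66.07
  Stage 3: F_3 = 10^(7.86/10) = 6.109, G_3 = 10^(−6.95/10) = 0.2018
  Stage 4: F_4 = 10^(3.46/10) = 2.218, G_4 = 10^(14.1/10) = 25.70
Friis cascade:
  F = 2.183 + (1.406 − 1)/0.4581 + (6.109 − 1)/30.27 + (2.218 − 1)/6.109 = 3.437
NF = 10 log₁₀(3.437) = 5.36 dB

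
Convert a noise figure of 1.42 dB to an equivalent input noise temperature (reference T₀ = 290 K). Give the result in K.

112 K

F = 10^(1.42/10) = 1.38676
T_e = (F − 1)·T₀ = (1.38676 − 1) × 290 = 112 K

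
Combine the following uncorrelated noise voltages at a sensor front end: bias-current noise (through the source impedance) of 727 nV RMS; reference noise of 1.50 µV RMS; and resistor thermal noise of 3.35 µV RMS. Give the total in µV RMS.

Uncorrelated sources add in power (mean-square): V_tot = √(ΣV_i²)
V_tot = √[(7.27×10⁻⁷)² + (1.50×10⁻⁶)² + (3.35×10⁻⁶)²] = 3.74×10⁻⁶ V = 3.74 µV

3.74 µV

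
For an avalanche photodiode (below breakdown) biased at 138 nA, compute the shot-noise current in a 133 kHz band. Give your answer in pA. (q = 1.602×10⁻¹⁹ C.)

I_n = √(2qI·B)
2qI·B = 2 × 1.602×10⁻¹⁹ × 1.38×10⁻⁷ × 1.33×10⁵ = 5.88×10⁻²¹ A²
I_n = √(5.88×10⁻²¹) = 7.67×10⁻¹¹ A = 76.7 pA

76.7 pA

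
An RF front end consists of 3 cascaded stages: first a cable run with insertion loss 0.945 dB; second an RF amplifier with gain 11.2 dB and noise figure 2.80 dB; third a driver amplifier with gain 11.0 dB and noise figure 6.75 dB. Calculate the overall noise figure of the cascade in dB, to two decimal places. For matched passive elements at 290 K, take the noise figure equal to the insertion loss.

Convert to linear (a loss of L dB is a gain of −L dB): F_i = 10^(NF_i/10), G_i = 10^(G_i,dB/10)
  Stage 1: F_1 = 10^(0.945/10) = 1.243, G_1 = 10^(−0.945/10) = 0.8045
  Stage 2: F_2 = 10^(2.80/10) = 1.905, G_2 = 10^(11.2/10) = 13.18
  Stage 3: F_3 = 10^(6.75/10) = 4.732, G_3 = 10^(11.0/10) = 12.59
Friis cascade:
  F = 1.243 + (1.905 − 1)/0.8045 + (4.732 − 1)/10.60 = 2.721
NF = 10 log₁₀(2.721) = 4.35 dB

4.35 dB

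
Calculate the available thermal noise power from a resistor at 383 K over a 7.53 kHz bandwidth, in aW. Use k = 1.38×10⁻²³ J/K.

39.8 aW

P_n = kTB = 1.38×10⁻²³ × 383 × 7.53×10³ = 3.98×10⁻¹⁷ W = 39.8 aW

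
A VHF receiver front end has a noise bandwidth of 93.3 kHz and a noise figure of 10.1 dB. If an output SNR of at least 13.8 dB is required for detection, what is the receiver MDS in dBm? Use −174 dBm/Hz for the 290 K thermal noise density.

−100.4 dBm

Sensitivity = −174 + 10 log₁₀(B) + NF + SNR_min
= −174 + 49.7 + 10.1 + 13.8
= −100.4 dBm → −100.4 dBm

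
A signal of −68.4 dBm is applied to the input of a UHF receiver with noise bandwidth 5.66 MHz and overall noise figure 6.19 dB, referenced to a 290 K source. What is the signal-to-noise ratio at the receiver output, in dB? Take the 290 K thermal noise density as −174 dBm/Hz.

31.9 dB

Noise floor: N = −174 + 10 log₁₀(B) + NF
10 log₁₀(5.66×10⁶) = 67.53 dB
N = −174 + 67.53 + 6.19 = −100.28 dBm
SNR = P_sig − N = −68.4 − (−100.28) = 31.88 dB → 31.9 dB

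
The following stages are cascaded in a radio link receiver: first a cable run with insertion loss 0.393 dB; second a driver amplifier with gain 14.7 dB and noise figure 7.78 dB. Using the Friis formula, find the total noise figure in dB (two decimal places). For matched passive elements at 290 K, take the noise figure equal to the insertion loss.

8.17 dB

Convert to linear (a loss of L dB is a gain of −L dB): F_i = 10^(NF_i/10), G_i = 10^(G_i,dB/10)
  Stage 1: F_1 = 10^(0.393/10) = 1.095, G_1 = 10^(−0.393/10) = 0.9135
  Stage 2: F_2 = 10^(7.78/10) = 5.998, G_2 = 10^(14.7/10) = 29.51
Friis cascade:
  F = 1.095 + (5.998 − 1)/0.9135 = 6.566
NF = 10 log₁₀(6.566) = 8.17 dB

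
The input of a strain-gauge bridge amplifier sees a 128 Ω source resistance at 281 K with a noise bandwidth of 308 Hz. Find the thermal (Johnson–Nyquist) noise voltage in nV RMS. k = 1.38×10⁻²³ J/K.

V_n = √(4kTRB)
4kTRB = 4 × 1.38×10⁻²³ × 281 × 1.28×10² × 3.08×10² = 6.12×10⁻¹⁶ V²
V_n = √(6.12×10⁻¹⁶) = 2.47×10⁻⁸ V = 24.7 nV

24.7 nV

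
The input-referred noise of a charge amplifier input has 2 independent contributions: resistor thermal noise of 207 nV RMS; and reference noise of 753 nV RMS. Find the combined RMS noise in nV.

Uncorrelated sources add in power (mean-square): V_tot = √(ΣV_i²)
V_tot = √[(2.07×10⁻⁷)² + (7.53×10⁻⁷)²] = 7.81×10⁻⁷ V = 781 nV

781 nV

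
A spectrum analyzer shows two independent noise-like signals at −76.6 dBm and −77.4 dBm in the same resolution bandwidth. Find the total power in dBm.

Convert to linear, add, convert back:
P₁ = 2.19×10⁻¹¹ W, P₂ = 1.82×10⁻¹¹ W
P_tot = 4.01×10⁻¹¹ W → 10 log₁₀(P_tot / 10⁻³) = −74.0 dBm

−74.0 dBm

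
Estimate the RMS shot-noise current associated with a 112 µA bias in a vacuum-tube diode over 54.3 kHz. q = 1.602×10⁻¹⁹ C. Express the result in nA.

1.40 nA

I_n = √(2qI·B)
2qI·B = 2 × 1.602×10⁻¹⁹ × 1.12×10⁻⁴ × 5.43×10⁴ = 1.95×10⁻¹⁸ A²
I_n = √(1.95×10⁻¹⁸) = 1.40×10⁻⁹ A = 1.40 nA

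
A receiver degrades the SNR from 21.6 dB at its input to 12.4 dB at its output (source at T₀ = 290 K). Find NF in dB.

9.2 dB

NF (dB) = SNR_in(dB) − SNR_out(dB) when the source is at T₀
NF = 21.6 − 12.4 = 9.2 dB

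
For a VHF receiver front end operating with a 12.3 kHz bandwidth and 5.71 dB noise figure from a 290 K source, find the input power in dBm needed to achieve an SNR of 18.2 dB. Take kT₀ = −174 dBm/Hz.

Sensitivity = −174 + 10 log₁₀(B) + NF + SNR_min
= −174 + 40.9 + 5.71 + 18.2
= −109.19 dBm → −109.2 dBm

−109.2 dBm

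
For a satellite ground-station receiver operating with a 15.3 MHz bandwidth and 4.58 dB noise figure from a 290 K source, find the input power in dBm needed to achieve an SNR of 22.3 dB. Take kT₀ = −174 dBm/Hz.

Sensitivity = −174 + 10 log₁₀(B) + NF + SNR_min
= −174 + 71.85 + 4.58 + 22.3
= −75.27 dBm → −75.3 dBm

−75.3 dBm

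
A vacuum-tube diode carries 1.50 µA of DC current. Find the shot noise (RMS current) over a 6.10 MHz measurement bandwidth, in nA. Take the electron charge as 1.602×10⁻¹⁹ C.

1.71 nA

I_n = √(2qI·B)
2qI·B = 2 × 1.602×10⁻¹⁹ × 1.50×10⁻⁶ × 6.10×10⁶ = 2.93×10⁻¹⁸ A²
I_n = √(2.93×10⁻¹⁸) = 1.71×10⁻⁹ A = 1.71 nA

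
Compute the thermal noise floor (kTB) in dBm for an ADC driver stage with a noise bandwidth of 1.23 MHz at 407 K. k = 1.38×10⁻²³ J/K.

−111.6 dBm

P_n = kTB = 1.38×10⁻²³ × 407 × 1.23×10⁶ = 6.91×10⁻¹⁵ W
In dBm: 10 log₁₀(6.91×10⁻¹⁵ / 10⁻³) = −111.6 dBm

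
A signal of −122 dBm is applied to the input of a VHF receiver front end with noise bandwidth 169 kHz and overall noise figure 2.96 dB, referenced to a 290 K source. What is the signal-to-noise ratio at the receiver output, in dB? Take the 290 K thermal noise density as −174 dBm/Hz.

−3.2 dB

Noise floor: N = −174 + 10 log₁₀(B) + NF
10 log₁₀(1.69×10⁵) = 52.28 dB
N = −174 + 52.28 + 2.96 = −118.76 dBm
SNR = P_sig − N = −122 − (−118.76) = −3.24 dB → −3.2 dB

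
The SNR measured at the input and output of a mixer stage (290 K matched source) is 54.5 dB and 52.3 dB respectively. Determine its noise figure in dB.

NF (dB) = SNR_in(dB) − SNR_out(dB) when the source is at T₀
NF = 54.5 − 52.3 = 2.2 dB

2.2 dB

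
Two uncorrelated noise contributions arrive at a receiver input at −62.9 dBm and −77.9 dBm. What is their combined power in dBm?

Convert to linear, add, convert back:
P₁ = 5.13×10⁻¹⁰ W, P₂ = 1.62×10⁻¹¹ W
P_tot = 5.29×10⁻¹⁰ W → 10 log₁₀(P_tot / 10⁻³) = −62.8 dBm

−62.8 dBm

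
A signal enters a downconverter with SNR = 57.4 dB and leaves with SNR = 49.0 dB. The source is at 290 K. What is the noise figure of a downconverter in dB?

8.4 dB

NF (dB) = SNR_in(dB) − SNR_out(dB) when the source is at T₀
NF = 57.4 − 49.0 = 8.4 dB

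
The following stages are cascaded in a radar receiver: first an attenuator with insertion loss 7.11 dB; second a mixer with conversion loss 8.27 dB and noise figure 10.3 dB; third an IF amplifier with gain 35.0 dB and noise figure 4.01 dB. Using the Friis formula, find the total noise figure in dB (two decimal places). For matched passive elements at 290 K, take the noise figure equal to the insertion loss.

20.31 dB

Convert to linear (a loss of L dB is a gain of −L dB): F_i = 10^(NF_i/10), G_i = 10^(G_i,dB/10)
  Stage 1: F_1 = 10^(7.11/10) = 5.140, G_1 = 10^(−7.11/10) = 0.1945
  Stage 2: F_2 = 10^(10.3/10) = 10.72, G_2 = 10^(−8.27/10) = 0.1489
  Stage 3: F_3 = 10^(4.01/10) = 2.518, G_3 = 10^(35.0/10) = 3162
Friis cascade:
  F = 5.140 + (10.72 − 1)/0.1945 + (2.518 − 1)/0.02897 = 107.5
NF = 10 log₁₀(107.5) = 20.31 dB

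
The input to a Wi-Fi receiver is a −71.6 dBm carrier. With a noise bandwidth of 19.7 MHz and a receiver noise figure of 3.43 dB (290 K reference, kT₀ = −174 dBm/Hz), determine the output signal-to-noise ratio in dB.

26.0 dB

Noise floor: N = −174 + 10 log₁₀(B) + NF
10 log₁₀(1.97×10⁷) = 72.94 dB
N = −174 + 72.94 + 3.43 = −97.63 dBm
SNR = P_sig − N = −71.6 − (−97.63) = 26.03 dB → 26.0 dB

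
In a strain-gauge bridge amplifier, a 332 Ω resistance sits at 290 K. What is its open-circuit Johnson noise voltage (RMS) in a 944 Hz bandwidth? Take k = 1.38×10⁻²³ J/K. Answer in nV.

70.8 nV

V_n = √(4kTRB)
4kTRB = 4 × 1.38×10⁻²³ × 290 × 3.32×10² × 9.44×10² = 5.02×10⁻¹⁵ V²
V_n = √(5.02×10⁻¹⁵) = 7.08×10⁻⁸ V = 70.8 nV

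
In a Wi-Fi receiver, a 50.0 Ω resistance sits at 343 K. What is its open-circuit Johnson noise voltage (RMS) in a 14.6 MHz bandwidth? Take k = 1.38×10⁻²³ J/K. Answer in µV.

V_n = √(4kTRB)
4kTRB = 4 × 1.38×10⁻²³ × 343 × 5.00×10¹ × 1.46×10⁷ = 1.38×10⁻¹¹ V²
V_n = √(1.38×10⁻¹¹) = 3.72×10⁻⁶ V = 3.72 µV

3.72 µV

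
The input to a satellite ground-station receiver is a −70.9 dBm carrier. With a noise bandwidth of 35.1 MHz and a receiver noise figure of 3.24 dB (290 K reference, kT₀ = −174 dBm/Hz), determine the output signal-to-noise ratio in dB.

24.4 dB

Noise floor: N = −174 + 10 log₁₀(B) + NF
10 log₁₀(3.51×10⁷) = 75.45 dB
N = −174 + 75.45 + 3.24 = −95.31 dBm
SNR = P_sig − N = −70.9 − (−95.31) = 24.41 dB → 24.4 dB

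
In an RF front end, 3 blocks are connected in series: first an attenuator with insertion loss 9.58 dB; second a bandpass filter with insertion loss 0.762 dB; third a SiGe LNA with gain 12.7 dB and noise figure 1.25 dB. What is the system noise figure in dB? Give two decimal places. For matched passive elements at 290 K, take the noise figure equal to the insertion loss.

11.59 dB

Convert to linear (a loss of L dB is a gain of −L dB): F_i = 10^(NF_i/10), G_i = 10^(G_i,dB/10)
  Stage 1: F_1 = 10^(9.58/10) = 9.078, G_1 = 10^(−9.58/10) = 0.1102
  Stage 2: F_2 = 10^(0.762/10) = 1.192, G_2 = 10^(−0.762/10) = 0.8391
  Stage 3: F_3 = 10^(1.25/10) = 1.334, G_3 = 10^(12.7/10) = 18.62
Friis cascade:
  F = 9.078 + (1.192 − 1)/0.1102 + (1.334 − 1)/0.09243 = 14.43
NF = 10 log₁₀(14.43) = 11.59 dB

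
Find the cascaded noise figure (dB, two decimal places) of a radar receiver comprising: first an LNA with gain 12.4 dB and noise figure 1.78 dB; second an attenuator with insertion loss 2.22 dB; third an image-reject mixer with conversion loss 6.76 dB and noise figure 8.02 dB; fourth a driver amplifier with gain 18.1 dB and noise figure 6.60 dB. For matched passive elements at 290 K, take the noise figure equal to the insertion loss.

Convert to linear (a loss of L dB is a gain of −L dB): F_i = 10^(NF_i/10), G_i = 10^(G_i,dB/10)
  Stage 1: F_1 = 10^(1.78/10) = 1.507, G_1 = 10^(12.4/10) = 17.38
  Stage 2: F_2 = 10^(2.22/10) = 1.667, G_2 = 10^(−2.22/10) = 0.5998
  Stage 3: F_3 = 10^(8.02/10) = 6.339, G_3 = 10^(−6.76/10) = 0.2109
  Stage 4: F_4 = 10^(6.60/10) = 4.571, G_4 = 10^(18.1/10) = 64.57
Friis cascade:
  F = 1.507 + (1.667 − 1)/17.38 + (6.339 − 1)/10.42 + (4.571 − 1)/2.198 = 3.682
NF = 10 log₁₀(3.682) = 5.66 dB

5.66 dB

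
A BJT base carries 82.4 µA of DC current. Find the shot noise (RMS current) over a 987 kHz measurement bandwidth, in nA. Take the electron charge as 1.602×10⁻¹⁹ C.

5.10 nA

I_n = √(2qI·B)
2qI·B = 2 × 1.602×10⁻¹⁹ × 8.24×10⁻⁵ × 9.87×10⁵ = 2.61×10⁻¹⁷ A²
I_n = √(2.61×10⁻¹⁷) = 5.10×10⁻⁹ A = 5.10 nA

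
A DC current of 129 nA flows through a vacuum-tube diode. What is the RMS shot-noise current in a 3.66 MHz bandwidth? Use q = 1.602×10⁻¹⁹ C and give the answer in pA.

I_n = √(2qI·B)
2qI·B = 2 × 1.602×10⁻¹⁹ × 1.29×10⁻⁷ × 3.66×10⁶ = 1.51×10⁻¹⁹ A²
I_n = √(1.51×10⁻¹⁹) = 3.89×10⁻¹⁰ A = 389 pA

389 pA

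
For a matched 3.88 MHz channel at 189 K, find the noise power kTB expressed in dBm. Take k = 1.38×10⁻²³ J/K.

P_n = kTB = 1.38×10⁻²³ × 189 × 3.88×10⁶ = 1.01×10⁻¹⁴ W
In dBm: 10 log₁₀(1.01×10⁻¹⁴ / 10⁻³) = −109.9 dBm

−109.9 dBm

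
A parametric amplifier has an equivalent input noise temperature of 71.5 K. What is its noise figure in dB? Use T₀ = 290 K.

0.957 dB

F = 1 + T_e/T₀ = 1 + 71.5/290 = 1.24655
NF = 10 log₁₀(1.24655) = 0.957 dB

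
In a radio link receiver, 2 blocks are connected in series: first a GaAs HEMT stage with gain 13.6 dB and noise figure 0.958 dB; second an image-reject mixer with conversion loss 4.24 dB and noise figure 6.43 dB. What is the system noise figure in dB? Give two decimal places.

1.45 dB

Convert to linear (a loss of L dB is a gain of −L dB): F_i = 10^(NF_i/10), G_i = 10^(G_i,dB/10)
  Stage 1: F_1 = 10^(0.958/10) = 1.247, G_1 = 10^(13.6/10) = 22.91
  Stage 2: F_2 = 10^(6.43/10) = 4.395, G_2 = 10^(−4.24/10) = 0.3767
Friis cascade:
  F = 1.247 + (4.395 − 1)/22.91 = 1.395
NF = 10 log₁₀(1.395) = 1.45 dB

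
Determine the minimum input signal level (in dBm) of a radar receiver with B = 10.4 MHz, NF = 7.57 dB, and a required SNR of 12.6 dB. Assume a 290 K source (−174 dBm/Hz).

Sensitivity = −174 + 10 log₁₀(B) + NF + SNR_min
= −174 + 70.17 + 7.57 + 12.6
= −83.66 dBm → −83.7 dBm

−83.7 dBm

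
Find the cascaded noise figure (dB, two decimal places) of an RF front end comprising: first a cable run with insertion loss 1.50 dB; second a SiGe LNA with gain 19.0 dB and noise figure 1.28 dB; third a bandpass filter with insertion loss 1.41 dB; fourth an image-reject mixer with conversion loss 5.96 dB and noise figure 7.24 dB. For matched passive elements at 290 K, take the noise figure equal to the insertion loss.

3.03 dB

Convert to linear (a loss of L dB is a gain of −L dB): F_i = 10^(NF_i/10), G_i = 10^(G_i,dB/10)
  Stage 1: F_1 = 10^(1.50/10) = 1.413, G_1 = 10^(−1.50/10) = 0.7079
  Stage 2: F_2 = 10^(1.28/10) = 1.343, G_2 = 10^(19.0/10) = 79.43
  Stage 3: F_3 = 10^(1.41/10) = 1.384, G_3 = 10^(−1.41/10) = 0.7228
  Stage 4: F_4 = 10^(7.24/10) = 5.297, G_4 = 10^(−5.96/10) = 0.2535
Friis cascade:
  F = 1.413 + (1.343 − 1)/0.7079 + (1.384 − 1)/56.23 + (5.297 − 1)/40.64 = 2.009
NF = 10 log₁₀(2.009) = 3.03 dB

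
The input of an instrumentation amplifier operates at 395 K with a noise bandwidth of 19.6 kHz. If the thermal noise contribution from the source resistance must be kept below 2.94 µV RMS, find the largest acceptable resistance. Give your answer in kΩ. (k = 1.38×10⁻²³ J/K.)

20.2 kΩ

Johnson–Nyquist: V_n = √(4kTRB) ⇒ R = V_n² / (4kTB)
4kTB = 4 × 1.38×10⁻²³ × 395 × 1.96×10⁴ = 4.27×10⁻¹⁶
R = (2.94×10⁻⁶)² / 4.27×10⁻¹⁶ = 2.02×10⁴ Ω = 20.2 kΩ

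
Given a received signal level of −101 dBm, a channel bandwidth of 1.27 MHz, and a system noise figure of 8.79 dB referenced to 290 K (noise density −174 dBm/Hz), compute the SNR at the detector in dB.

3.2 dB

Noise floor: N = −174 + 10 log₁₀(B) + NF
10 log₁₀(1.27×10⁶) = 61.04 dB
N = −174 + 61.04 + 8.79 = −104.17 dBm
SNR = P_sig − N = −101 − (−104.17) = 3.17 dB → 3.2 dB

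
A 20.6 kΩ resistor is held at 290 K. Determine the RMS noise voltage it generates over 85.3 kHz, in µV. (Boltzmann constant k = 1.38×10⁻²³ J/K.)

5.30 µV

V_n = √(4kTRB)
4kTRB = 4 × 1.38×10⁻²³ × 290 × 2.06×10⁴ × 8.53×10⁴ = 2.81×10⁻¹¹ V²
V_n = √(2.81×10⁻¹¹) = 5.30×10⁻⁶ V = 5.30 µV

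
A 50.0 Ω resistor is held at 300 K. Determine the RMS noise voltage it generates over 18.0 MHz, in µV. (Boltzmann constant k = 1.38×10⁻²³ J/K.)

V_n = √(4kTRB)
4kTRB = 4 × 1.38×10⁻²³ × 300 × 5.00×10¹ × 1.80×10⁷ = 1.49×10⁻¹¹ V²
V_n = √(1.49×10⁻¹¹) = 3.86×10⁻⁶ V = 3.86 µV

3.86 µV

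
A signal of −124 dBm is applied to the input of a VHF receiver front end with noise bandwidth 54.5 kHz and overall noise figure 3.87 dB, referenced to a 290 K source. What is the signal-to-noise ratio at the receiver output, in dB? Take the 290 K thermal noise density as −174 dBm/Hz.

Noise floor: N = −174 + 10 log₁₀(B) + NF
10 log₁₀(5.45×10⁴) = 47.36 dB
N = −174 + 47.36 + 3.87 = −122.77 dBm
SNR = P_sig − N = −124 − (−122.77) = −1.23 dB → −1.2 dB

−1.2 dB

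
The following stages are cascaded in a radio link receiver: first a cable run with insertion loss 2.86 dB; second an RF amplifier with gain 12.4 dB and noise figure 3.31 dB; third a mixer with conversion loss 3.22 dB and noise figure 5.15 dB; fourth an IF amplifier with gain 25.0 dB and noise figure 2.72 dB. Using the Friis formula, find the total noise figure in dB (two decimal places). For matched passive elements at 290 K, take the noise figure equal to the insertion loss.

6.62 dB

Convert to linear (a loss of L dB is a gain of −L dB): F_i = 10^(NF_i/10), G_i = 10^(G_i,dB/10)
  Stage 1: F_1 = 10^(2.86/10) = 1.932, G_1 = 10^(−2.86/10) = 0.5176
  Stage 2: F_2 = 10^(3.31/10) = 2.143, G_2 = 10^(12.4/10) = 17.38
  Stage 3: F_3 = 10^(5.15/10) = 3.273, G_3 = 10^(−3.22/10) = 0.4764
  Stage 4: F_4 = 10^(2.72/10) = 1.871, G_4 = 10^(25.0/10) = 316.2
Friis cascade:
  F = 1.932 + (2.143 − 1)/0.5176 + (3.273 − 1)/8.995 + (1.871 − 1)/4.285 = 4.596
NF = 10 log₁₀(4.596) = 6.62 dB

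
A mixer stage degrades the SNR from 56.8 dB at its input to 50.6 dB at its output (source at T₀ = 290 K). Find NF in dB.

NF (dB) = SNR_in(dB) − SNR_out(dB) when the source is at T₀
NF = 56.8 − 50.6 = 6.2 dB

6.2 dB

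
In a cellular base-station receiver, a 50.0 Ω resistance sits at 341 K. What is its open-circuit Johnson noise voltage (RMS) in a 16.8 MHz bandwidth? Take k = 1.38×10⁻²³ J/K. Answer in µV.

3.98 µV

V_n = √(4kTRB)
4kTRB = 4 × 1.38×10⁻²³ × 341 × 5.00×10¹ × 1.68×10⁷ = 1.58×10⁻¹¹ V²
V_n = √(1.58×10⁻¹¹) = 3.98×10⁻⁶ V = 3.98 µV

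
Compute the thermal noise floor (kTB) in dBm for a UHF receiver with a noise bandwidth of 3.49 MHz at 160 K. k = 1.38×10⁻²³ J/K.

P_n = kTB = 1.38×10⁻²³ × 160 × 3.49×10⁶ = 7.71×10⁻¹⁵ W
In dBm: 10 log₁₀(7.71×10⁻¹⁵ / 10⁻³) = −111.1 dBm

−111.1 dBm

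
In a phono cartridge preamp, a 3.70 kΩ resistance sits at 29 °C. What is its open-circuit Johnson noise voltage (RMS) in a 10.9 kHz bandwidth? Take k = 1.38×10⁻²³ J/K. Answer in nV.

820 nV

T = 29 °C + 273.15 = 302.15 K
V_n = √(4kTRB)
4kTRB = 4 × 1.38×10⁻²³ × 302.15 × 3.70×10³ × 1.09×10⁴ = 6.73×10⁻¹³ V²
V_n = √(6.73×10⁻¹³) = 8.20×10⁻⁷ V = 820 nV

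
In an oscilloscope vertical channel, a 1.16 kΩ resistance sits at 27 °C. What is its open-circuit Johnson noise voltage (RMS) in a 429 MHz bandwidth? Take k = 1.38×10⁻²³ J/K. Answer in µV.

T = 27 °C + 273.15 = 300.15 K
V_n = √(4kTRB)
4kTRB = 4 × 1.38×10⁻²³ × 300.15 × 1.16×10³ × 4.29×10⁸ = 8.25×10⁻⁹ V²
V_n = √(8.25×10⁻⁹) = 9.08×10⁻⁵ V = 90.8 µV

90.8 µV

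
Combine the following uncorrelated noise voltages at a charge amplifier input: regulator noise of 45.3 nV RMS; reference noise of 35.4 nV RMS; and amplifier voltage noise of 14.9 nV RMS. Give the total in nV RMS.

59.4 nV

Uncorrelated sources add in power (mean-square): V_tot = √(ΣV_i²)
V_tot = √[(4.53×10⁻⁸)² + (3.54×10⁻⁸)² + (1.49×10⁻⁸)²] = 5.94×10⁻⁸ V = 59.4 nV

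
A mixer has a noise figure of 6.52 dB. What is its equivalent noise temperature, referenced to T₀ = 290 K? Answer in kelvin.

F = 10^(6.52/10) = 4.48745
T_e = (F − 1)·T₀ = (4.48745 − 1) × 290 = 1011 K

1011 K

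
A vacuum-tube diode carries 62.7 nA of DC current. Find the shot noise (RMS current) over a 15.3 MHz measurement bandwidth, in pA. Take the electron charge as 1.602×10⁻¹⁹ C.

I_n = √(2qI·B)
2qI·B = 2 × 1.602×10⁻¹⁹ × 6.27×10⁻⁸ × 1.53×10⁷ = 3.07×10⁻¹⁹ A²
I_n = √(3.07×10⁻¹⁹) = 5.54×10⁻¹⁰ A = 554 pA

554 pA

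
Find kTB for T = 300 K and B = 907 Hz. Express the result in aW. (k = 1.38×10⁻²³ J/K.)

P_n = kTB = 1.38×10⁻²³ × 300 × 9.07×10² = 3.75×10⁻¹⁸ W = 3.75 aW

3.75 aW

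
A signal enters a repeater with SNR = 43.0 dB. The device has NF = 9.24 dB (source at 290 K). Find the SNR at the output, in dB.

By definition F = SNR_in/SNR_out, so in dB: SNR_out = SNR_in − NF
SNR_out = 43.0 − 9.24 = 33.76 dB

33.76 dB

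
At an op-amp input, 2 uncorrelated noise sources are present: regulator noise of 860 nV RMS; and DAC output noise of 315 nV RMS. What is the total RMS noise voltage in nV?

Uncorrelated sources add in power (mean-square): V_tot = √(ΣV_i²)
V_tot = √[(8.60×10⁻⁷)² + (3.15×10⁻⁷)²] = 9.16×10⁻⁷ V = 916 nV

916 nV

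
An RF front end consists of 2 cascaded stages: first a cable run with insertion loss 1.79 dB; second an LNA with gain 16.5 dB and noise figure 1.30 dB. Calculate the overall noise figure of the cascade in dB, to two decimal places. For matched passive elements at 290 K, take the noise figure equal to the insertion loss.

Convert to linear (a loss of L dB is a gain of −L dB): F_i = 10^(NF_i/10), G_i = 10^(G_i,dB/10)
  Stage 1: F_1 = 10^(1.79/10) = 1.510, G_1 = 10^(−1.79/10) = 0.6622
  Stage 2: F_2 = 10^(1.30/10) = 1.349, G_2 = 10^(16.5/10) = 44.67
Friis cascade:
  F = 1.510 + (1.349 − 1)/0.6622 = 2.037
NF = 10 log₁₀(2.037) = 3.09 dB

3.09 dB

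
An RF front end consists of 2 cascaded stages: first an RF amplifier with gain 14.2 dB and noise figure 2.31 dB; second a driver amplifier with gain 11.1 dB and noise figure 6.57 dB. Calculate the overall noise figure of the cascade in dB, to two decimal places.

2.64 dB

Convert to linear (a loss of L dB is a gain of −L dB): F_i = 10^(NF_i/10), G_i = 10^(G_i,dB/10)
  Stage 1: F_1 = 10^(2.31/10) = 1.702, G_1 = 10^(14.2/10) = 26.30
  Stage 2: F_2 = 10^(6.57/10) = 4.539, G_2 = 10^(11.1/10) = 12.88
Friis cascade:
  F = 1.702 + (4.539 − 1)/26.30 = 1.837
NF = 10 log₁₀(1.837) = 2.64 dB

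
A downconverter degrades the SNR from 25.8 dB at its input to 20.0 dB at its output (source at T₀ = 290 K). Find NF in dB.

5.8 dB

NF (dB) = SNR_in(dB) − SNR_out(dB) when the source is at T₀
NF = 25.8 − 20.0 = 5.8 dB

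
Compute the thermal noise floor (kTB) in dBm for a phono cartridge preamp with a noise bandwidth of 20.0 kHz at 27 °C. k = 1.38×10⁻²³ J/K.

T = 27 °C + 273.15 = 300.15 K
P_n = kTB = 1.38×10⁻²³ × 300.15 × 2.00×10⁴ = 8.28×10⁻¹⁷ W
In dBm: 10 log₁₀(8.28×10⁻¹⁷ / 10⁻³) = −130.8 dBm

−130.8 dBm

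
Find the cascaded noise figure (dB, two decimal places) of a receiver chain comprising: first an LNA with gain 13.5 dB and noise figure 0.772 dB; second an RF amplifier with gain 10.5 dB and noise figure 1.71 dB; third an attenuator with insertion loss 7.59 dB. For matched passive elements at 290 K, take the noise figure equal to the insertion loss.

Convert to linear (a loss of L dB is a gain of −L dB): F_i = 10^(NF_i/10), G_i = 10^(G_i,dB/10)
  Stage 1: F_1 = 10^(0.772/10) = 1.195, G_1 = 10^(13.5/10) = 22.39
  Stage 2: F_2 = 10^(1.71/10) = 1.483, G_2 = 10^(10.5/10) = 11.22
  Stage 3: F_3 = 10^(7.59/10) = 5.741, G_3 = 10^(−7.59/10) = 0.1742
Friis cascade:
  F = 1.195 + (1.483 − 1)/22.39 + (5.741 − 1)/251.2 = 1.235
NF = 10 log₁₀(1.235) = 0.92 dB

0.92 dB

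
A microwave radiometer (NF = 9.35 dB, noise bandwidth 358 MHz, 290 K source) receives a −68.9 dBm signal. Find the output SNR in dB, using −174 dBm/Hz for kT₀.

10.2 dB

Noise floor: N = −174 + 10 log₁₀(B) + NF
10 log₁₀(3.58×10⁸) = 85.54 dB
N = −174 + 85.54 + 9.35 = −79.11 dBm
SNR = P_sig − N = −68.9 − (−79.11) = 10.21 dB → 10.2 dB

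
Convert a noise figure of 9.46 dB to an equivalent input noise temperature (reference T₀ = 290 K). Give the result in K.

2271 K

F = 10^(9.46/10) = 8.8308
T_e = (F − 1)·T₀ = (8.8308 − 1) × 290 = 2271 K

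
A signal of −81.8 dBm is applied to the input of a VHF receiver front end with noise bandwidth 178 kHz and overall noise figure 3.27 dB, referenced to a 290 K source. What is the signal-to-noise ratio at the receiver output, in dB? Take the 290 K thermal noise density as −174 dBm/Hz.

36.4 dB

Noise floor: N = −174 + 10 log₁₀(B) + NF
10 log₁₀(1.78×10⁵) = 52.5 dB
N = −174 + 52.5 + 3.27 = −118.23 dBm
SNR = P_sig − N = −81.8 − (−118.23) = 36.43 dB → 36.4 dB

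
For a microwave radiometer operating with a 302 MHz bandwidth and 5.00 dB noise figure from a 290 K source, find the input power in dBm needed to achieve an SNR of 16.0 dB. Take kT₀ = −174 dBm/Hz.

Sensitivity = −174 + 10 log₁₀(B) + NF + SNR_min
= −174 + 84.8 + 5.00 + 16.0
= −68.20 dBm → −68.2 dBm

−68.2 dBm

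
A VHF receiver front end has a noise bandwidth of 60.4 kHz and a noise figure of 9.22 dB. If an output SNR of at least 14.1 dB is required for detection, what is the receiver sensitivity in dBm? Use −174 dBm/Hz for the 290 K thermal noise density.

Sensitivity = −174 + 10 log₁₀(B) + NF + SNR_min
= −174 + 47.81 + 9.22 + 14.1
= −102.87 dBm → −102.9 dBm

−102.9 dBm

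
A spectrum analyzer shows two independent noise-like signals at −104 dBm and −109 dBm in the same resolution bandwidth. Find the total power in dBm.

Convert to linear, add, convert back:
P₁ = 3.98×10⁻¹⁴ W, P₂ = 1.26×10⁻¹⁴ W
P_tot = 5.24×10⁻¹⁴ W → 10 log₁₀(P_tot / 10⁻³) = −102.8 dBm

−102.8 dBm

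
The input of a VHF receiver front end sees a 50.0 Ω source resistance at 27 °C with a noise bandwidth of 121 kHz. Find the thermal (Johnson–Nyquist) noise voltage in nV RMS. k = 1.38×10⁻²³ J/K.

317 nV

T = 27 °C + 273.15 = 300.15 K
V_n = √(4kTRB)
4kTRB = 4 × 1.38×10⁻²³ × 300.15 × 5.00×10¹ × 1.21×10⁵ = 1.00×10⁻¹³ V²
V_n = √(1.00×10⁻¹³) = 3.17×10⁻⁷ V = 317 nV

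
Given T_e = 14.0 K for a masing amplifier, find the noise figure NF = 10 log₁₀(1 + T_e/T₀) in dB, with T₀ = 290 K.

F = 1 + T_e/T₀ = 1 + 14.0/290 = 1.04828
NF = 10 log₁₀(1.04828) = 0.205 dB

0.205 dB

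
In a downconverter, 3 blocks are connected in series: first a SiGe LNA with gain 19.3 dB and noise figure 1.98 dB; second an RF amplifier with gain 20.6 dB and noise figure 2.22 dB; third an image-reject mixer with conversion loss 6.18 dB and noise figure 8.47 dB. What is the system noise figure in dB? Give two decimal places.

Convert to linear (a loss of L dB is a gain of −L dB): F_i = 10^(NF_i/10), G_i = 10^(G_i,dB/10)
  Stage 1: F_1 = 10^(1.98/10) = 1.578, G_1 = 10^(19.3/10) = 85.11
  Stage 2: F_2 = 10^(2.22/10) = 1.667, G_2 = 10^(20.6/10) = 114.8
  Stage 3: F_3 = 10^(8.47/10) = 7.031, G_3 = 10^(−6.18/10) = 0.2410
Friis cascade:
  F = 1.578 + (1.667 − 1)/85.11 + (7.031 − 1)/9772 = 1.586
NF = 10 log₁₀(1.586) = 2.00 dB

2.00 dB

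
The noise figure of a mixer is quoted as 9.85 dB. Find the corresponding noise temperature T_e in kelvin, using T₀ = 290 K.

F = 10^(9.85/10) = 9.66051
T_e = (F − 1)·T₀ = (9.66051 − 1) × 290 = 2512 K

2512 K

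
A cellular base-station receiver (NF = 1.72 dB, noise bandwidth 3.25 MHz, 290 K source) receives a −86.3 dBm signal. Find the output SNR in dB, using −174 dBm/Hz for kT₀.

20.9 dB

Noise floor: N = −174 + 10 log₁₀(B) + NF
10 log₁₀(3.25×10⁶) = 65.12 dB
N = −174 + 65.12 + 1.72 = −107.16 dBm
SNR = P_sig − N = −86.3 − (−107.16) = 20.86 dB → 20.9 dB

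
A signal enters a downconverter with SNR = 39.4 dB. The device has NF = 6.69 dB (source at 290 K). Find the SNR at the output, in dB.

By definition F = SNR_in/SNR_out, so in dB: SNR_out = SNR_in − NF
SNR_out = 39.4 − 6.69 = 32.71 dB

32.71 dB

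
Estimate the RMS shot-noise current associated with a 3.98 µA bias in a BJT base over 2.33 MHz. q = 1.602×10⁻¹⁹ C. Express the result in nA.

I_n = √(2qI·B)
2qI·B = 2 × 1.602×10⁻¹⁹ × 3.98×10⁻⁶ × 2.33×10⁶ = 2.97×10⁻¹⁸ A²
I_n = √(2.97×10⁻¹⁸) = 1.72×10⁻⁹ A = 1.72 nA

1.72 nA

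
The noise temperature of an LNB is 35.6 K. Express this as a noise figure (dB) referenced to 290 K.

F = 1 + T_e/T₀ = 1 + 35.6/290 = 1.12276
NF = 10 log₁₀(1.12276) = 0.503 dB

0.503 dB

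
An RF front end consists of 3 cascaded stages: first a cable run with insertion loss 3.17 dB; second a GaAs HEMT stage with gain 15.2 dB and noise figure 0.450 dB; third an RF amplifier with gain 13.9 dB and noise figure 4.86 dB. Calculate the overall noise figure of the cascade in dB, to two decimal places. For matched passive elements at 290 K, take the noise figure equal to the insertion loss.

Convert to linear (a loss of L dB is a gain of −L dB): F_i = 10^(NF_i/10), G_i = 10^(G_i,dB/10)
  Stage 1: F_1 = 10^(3.17/10) = 2.075, G_1 = 10^(−3.17/10) = 0.4819
  Stage 2: F_2 = 10^(0.450/10) = 1.109, G_2 = 10^(15.2/10) = 33.11
  Stage 3: F_3 = 10^(4.86/10) = 3.062, G_3 = 10^(13.9/10) = 24.55
Friis cascade:
  F = 2.075 + (1.109 − 1)/0.4819 + (3.062 − 1)/15.96 = 2.431
NF = 10 log₁₀(2.431) = 3.86 dB

3.86 dB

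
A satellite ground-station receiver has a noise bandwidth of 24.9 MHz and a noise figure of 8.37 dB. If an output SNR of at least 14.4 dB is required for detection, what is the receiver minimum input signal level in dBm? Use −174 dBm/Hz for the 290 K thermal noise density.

Sensitivity = −174 + 10 log₁₀(B) + NF + SNR_min
= −174 + 73.96 + 8.37 + 14.4
= −77.27 dBm → −77.3 dBm

−77.3 dBm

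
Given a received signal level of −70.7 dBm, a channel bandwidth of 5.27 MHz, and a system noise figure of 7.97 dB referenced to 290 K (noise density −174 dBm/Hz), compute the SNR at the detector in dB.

Noise floor: N = −174 + 10 log₁₀(B) + NF
10 log₁₀(5.27×10⁶) = 67.22 dB
N = −174 + 67.22 + 7.97 = −98.81 dBm
SNR = P_sig − N = −70.7 − (−98.81) = 28.11 dB → 28.1 dB

28.1 dB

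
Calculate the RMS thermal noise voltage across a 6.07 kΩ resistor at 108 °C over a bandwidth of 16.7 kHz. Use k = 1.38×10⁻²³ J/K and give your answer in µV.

1.46 µV

T = 108 °C + 273.15 = 381.15 K
V_n = √(4kTRB)
4kTRB = 4 × 1.38×10⁻²³ × 381.15 × 6.07×10³ × 1.67×10⁴ = 2.13×10⁻¹² V²
V_n = √(2.13×10⁻¹²) = 1.46×10⁻⁶ V = 1.46 µV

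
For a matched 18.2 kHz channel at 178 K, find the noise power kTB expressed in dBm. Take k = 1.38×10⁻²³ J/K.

−133.5 dBm

P_n = kTB = 1.38×10⁻²³ × 178 × 1.82×10⁴ = 4.47×10⁻¹⁷ W
In dBm: 10 log₁₀(4.47×10⁻¹⁷ / 10⁻³) = −133.5 dBm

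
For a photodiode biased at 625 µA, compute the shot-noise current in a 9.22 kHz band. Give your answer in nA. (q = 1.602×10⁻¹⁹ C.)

I_n = √(2qI·B)
2qI·B = 2 × 1.602×10⁻¹⁹ × 6.25×10⁻⁴ × 9.22×10³ = 1.85×10⁻¹⁸ A²
I_n = √(1.85×10⁻¹⁸) = 1.36×10⁻⁹ A = 1.36 nA

1.36 nA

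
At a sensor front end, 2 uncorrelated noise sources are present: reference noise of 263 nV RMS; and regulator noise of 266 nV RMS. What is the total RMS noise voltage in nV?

374 nV

Uncorrelated sources add in power (mean-square): V_tot = √(ΣV_i²)
V_tot = √[(2.63×10⁻⁷)² + (2.66×10⁻⁷)²] = 3.74×10⁻⁷ V = 374 nV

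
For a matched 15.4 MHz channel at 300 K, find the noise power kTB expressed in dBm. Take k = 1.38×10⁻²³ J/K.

P_n = kTB = 1.38×10⁻²³ × 300 × 1.54×10⁷ = 6.38×10⁻¹⁴ W
In dBm: 10 log₁₀(6.38×10⁻¹⁴ / 10⁻³) = −102.0 dBm

−102.0 dBm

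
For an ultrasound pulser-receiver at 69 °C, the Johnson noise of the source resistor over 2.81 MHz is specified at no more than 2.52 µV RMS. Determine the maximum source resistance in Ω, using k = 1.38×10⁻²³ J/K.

T = 69 °C + 273.15 = 342.15 K
Johnson–Nyquist: V_n = √(4kTRB) ⇒ R = V_n² / (4kTB)
4kTB = 4 × 1.38×10⁻²³ × 342.15 × 2.81×10⁶ = 5.31×10⁻¹⁴
R = (2.52×10⁻⁶)² / 5.31×10⁻¹⁴ = 1.20×10² Ω = 120 Ω

120 Ω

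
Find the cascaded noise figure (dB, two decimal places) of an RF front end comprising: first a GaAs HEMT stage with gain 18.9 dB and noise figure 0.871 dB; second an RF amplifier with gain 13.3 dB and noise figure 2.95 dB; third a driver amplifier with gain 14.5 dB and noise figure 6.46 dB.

Convert to linear (a loss of L dB is a gain of −L dB): F_i = 10^(NF_i/10), G_i = 10^(G_i,dB/10)
  Stage 1: F_1 = 10^(0.871/10) = 1.222, G_1 = 10^(18.9/10) = 77.62
  Stage 2: F_2 = 10^(2.95/10) = 1.972, G_2 = 10^(13.3/10) = 21.38
  Stage 3: F_3 = 10^(6.46/10) = 4.426, G_3 = 10^(14.5/10) = 28.18
Friis cascade:
  F = 1.222 + (1.972 − 1)/77.62 + (4.426 − 1)/1660 = 1.237
NF = 10 log₁₀(1.237) = 0.92 dB

0.92 dB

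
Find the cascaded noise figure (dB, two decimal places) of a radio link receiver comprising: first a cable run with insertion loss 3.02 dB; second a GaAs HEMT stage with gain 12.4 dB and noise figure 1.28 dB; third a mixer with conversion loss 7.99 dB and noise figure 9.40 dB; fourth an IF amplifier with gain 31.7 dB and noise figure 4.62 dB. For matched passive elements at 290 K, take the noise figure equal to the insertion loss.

6.95 dB

Convert to linear (a loss of L dB is a gain of −L dB): F_i = 10^(NF_i/10), G_i = 10^(G_i,dB/10)
  Stage 1: F_1 = 10^(3.02/10) = 2.004, G_1 = 10^(−3.02/10) = 0.4989
  Stage 2: F_2 = 10^(1.28/10) = 1.343, G_2 = 10^(12.4/10) = 17.38
  Stage 3: F_3 = 10^(9.40/10) = 8.710, G_3 = 10^(−7.99/10) = 0.1589
  Stage 4: F_4 = 10^(4.62/10) = 2.897, G_4 = 10^(31.7/10) = 1479
Friis cascade:
  F = 2.004 + (1.343 − 1)/0.4989 + (8.710 − 1)/8.670 + (2.897 − 1)/1.377 = 4.958
NF = 10 log₁₀(4.958) = 6.95 dB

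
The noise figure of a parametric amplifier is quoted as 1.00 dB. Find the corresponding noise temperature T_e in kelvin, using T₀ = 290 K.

F = 10^(1.00/10) = 1.25893
T_e = (F − 1)·T₀ = (1.25893 − 1) × 290 = 75.1 K

75.1 K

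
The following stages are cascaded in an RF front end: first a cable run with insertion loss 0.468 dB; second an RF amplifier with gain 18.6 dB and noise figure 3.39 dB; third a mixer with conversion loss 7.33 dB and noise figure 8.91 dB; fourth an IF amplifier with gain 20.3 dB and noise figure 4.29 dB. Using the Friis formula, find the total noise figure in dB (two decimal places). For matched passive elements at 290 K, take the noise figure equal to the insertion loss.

4.27 dB

Convert to linear (a loss of L dB is a gain of −L dB): F_i = 10^(NF_i/10), G_i = 10^(G_i,dB/10)
  Stage 1: F_1 = 10^(0.468/10) = 1.114, G_1 = 10^(−0.468/10) = 0.8978
  Stage 2: F_2 = 10^(3.39/10) = 2.183, G_2 = 10^(18.6/10) = 72.44
  Stage 3: F_3 = 10^(8.91/10) = 7.780, G_3 = 10^(−7.33/10) = 0.1849
  Stage 4: F_4 = 10^(4.29/10) = 2.685, G_4 = 10^(20.3/10) = 107.2
Friis cascade:
  F = 1.114 + (2.183 − 1)/0.8978 + (7.780 − 1)/65.04 + (2.685 − 1)/12.03 = 2.675
NF = 10 log₁₀(2.675) = 4.27 dB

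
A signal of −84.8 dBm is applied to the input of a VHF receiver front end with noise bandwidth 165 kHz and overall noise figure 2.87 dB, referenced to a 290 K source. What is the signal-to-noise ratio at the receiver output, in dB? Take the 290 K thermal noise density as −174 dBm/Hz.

34.2 dB

Noise floor: N = −174 + 10 log₁₀(B) + NF
10 log₁₀(1.65×10⁵) = 52.17 dB
N = −174 + 52.17 + 2.87 = −118.96 dBm
SNR = P_sig − N = −84.8 − (−118.96) = 34.16 dB → 34.2 dB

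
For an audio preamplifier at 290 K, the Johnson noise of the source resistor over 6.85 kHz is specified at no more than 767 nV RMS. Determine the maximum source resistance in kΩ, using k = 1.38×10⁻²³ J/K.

5.36 kΩ

Johnson–Nyquist: V_n = √(4kTRB) ⇒ R = V_n² / (4kTB)
4kTB = 4 × 1.38×10⁻²³ × 290 × 6.85×10³ = 1.10×10⁻¹⁶
R = (7.67×10⁻⁷)² / 1.10×10⁻¹⁶ = 5.36×10³ Ω = 5.36 kΩ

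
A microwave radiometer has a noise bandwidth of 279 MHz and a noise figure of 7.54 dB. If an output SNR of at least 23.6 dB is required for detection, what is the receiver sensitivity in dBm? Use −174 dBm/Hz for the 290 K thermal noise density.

−58.4 dBm

Sensitivity = −174 + 10 log₁₀(B) + NF + SNR_min
= −174 + 84.46 + 7.54 + 23.6
= −58.40 dBm → −58.4 dBm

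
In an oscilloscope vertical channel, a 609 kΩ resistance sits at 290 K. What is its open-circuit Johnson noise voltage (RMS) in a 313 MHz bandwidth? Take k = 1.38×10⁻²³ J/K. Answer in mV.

V_n = √(4kTRB)
4kTRB = 4 × 1.38×10⁻²³ × 290 × 6.09×10⁵ × 3.13×10⁸ = 3.05×10⁻⁶ V²
V_n = √(3.05×10⁻⁶) = 1.75×10⁻³ V = 1.75 mV

1.75 mV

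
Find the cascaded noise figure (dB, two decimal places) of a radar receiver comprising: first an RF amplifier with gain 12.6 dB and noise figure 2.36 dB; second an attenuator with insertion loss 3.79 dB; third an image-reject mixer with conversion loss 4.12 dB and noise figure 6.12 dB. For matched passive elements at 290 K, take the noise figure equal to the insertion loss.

3.43 dB

Convert to linear (a loss of L dB is a gain of −L dB): F_i = 10^(NF_i/10), G_i = 10^(G_i,dB/10)
  Stage 1: F_1 = 10^(2.36/10) = 1.722, G_1 = 10^(12.6/10) = 18.20
  Stage 2: F_2 = 10^(3.79/10) = 2.393, G_2 = 10^(−3.79/10) = 0.4178
  Stage 3: F_3 = 10^(6.12/10) = 4.093, G_3 = 10^(−4.12/10) = 0.3873
Friis cascade:
  F = 1.722 + (2.393 − 1)/18.20 + (4.093 − 1)/7.603 = 2.205
NF = 10 log₁₀(2.205) = 3.43 dB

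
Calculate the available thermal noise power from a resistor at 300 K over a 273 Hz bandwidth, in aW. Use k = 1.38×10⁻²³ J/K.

P_n = kTB = 1.38×10⁻²³ × 300 × 2.73×10² = 1.13×10⁻¹⁸ W = 1.13 aW

1.13 aW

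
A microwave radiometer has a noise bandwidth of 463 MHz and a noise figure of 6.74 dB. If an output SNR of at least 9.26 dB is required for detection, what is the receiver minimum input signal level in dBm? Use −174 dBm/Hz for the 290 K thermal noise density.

−71.3 dBm

Sensitivity = −174 + 10 log₁₀(B) + NF + SNR_min
= −174 + 86.66 + 6.74 + 9.26
= −71.34 dBm → −71.3 dBm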